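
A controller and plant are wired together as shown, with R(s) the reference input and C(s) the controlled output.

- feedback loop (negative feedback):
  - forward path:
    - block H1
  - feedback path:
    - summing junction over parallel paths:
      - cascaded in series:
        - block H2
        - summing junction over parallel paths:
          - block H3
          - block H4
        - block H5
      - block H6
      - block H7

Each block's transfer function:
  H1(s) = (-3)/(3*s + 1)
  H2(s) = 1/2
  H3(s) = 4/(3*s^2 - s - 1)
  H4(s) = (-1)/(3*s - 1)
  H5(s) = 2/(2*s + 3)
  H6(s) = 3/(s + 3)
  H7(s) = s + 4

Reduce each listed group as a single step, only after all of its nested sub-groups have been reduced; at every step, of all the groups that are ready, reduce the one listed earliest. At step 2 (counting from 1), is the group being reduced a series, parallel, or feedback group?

Answer: series

Working:
Step 1 - sum the parallel branches H3, H4
Step 2 - series reduction of H2, (H3+H4), H5
Step 3 - parallel reduction of (H2*(H3+H4)*H5), H6, H7
Step 4 - reduce the feedback loop with forward H1 and return ((H2*(H3+H4)*H5)+H6+H7)
Step 2: series.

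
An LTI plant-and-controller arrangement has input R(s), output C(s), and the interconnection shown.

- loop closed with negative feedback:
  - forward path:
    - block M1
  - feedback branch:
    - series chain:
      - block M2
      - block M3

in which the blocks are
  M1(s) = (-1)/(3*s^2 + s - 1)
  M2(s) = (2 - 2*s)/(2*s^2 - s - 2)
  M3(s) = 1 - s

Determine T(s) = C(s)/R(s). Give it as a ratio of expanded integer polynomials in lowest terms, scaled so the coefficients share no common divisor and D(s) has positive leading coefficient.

1. series reduction of M2, M3 gives (2*s^2 - 4*s + 2)/(2*s^2 - s - 2)
2. collapse the loop (M1 forward, (M2*M3) return): this yields T(s), and no further normalization is needed

Therefore the answer is (-2*s^2 + s + 2)/(6*s^4 - s^3 - 11*s^2 + 3*s).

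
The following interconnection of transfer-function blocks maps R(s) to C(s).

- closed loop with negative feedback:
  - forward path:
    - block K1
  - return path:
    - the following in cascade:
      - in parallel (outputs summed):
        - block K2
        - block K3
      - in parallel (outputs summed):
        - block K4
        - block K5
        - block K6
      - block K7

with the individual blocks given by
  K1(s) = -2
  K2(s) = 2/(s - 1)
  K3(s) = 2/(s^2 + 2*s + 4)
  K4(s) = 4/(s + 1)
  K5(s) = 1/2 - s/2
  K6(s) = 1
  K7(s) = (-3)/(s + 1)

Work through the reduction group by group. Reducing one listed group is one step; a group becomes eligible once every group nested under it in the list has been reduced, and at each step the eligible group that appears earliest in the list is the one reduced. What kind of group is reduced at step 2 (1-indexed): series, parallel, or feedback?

Reducing step by step:

(1) reduce the parallel group K2, K3
(2) combine K4, K5, K6 in parallel
(3) series reduction of (K2+K3), (K4+K5+K6), K7
(4) feedback reduction of K1, ((K2+K3)*(K4+K5+K6)*K7)
So the answer for step 2 is parallel.

Answer: parallel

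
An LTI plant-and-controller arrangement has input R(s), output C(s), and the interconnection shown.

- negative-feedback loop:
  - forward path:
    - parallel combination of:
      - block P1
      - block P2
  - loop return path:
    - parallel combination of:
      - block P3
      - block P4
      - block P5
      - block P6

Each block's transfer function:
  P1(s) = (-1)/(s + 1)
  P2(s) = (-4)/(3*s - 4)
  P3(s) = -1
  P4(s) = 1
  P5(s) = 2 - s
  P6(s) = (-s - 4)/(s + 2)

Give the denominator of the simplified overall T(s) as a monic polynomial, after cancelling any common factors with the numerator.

Reducing step by step:

Step 1. add P1, P2 (parallel), giving (-7*s)/(3*s^2 - s - 4)
Step 2. sum the parallel branches P3, P4, P5, P6, giving (-s^2 - s)/(s + 2)
Step 3. collapse the loop ((P1+P2) forward, (P3+P4+P5+P6) return), giving (-7*s^2 - 14*s)/(10*s^3 + 12*s^2 - 6*s - 8)
No further cancellation is possible in the step-3 result, so that is T(s). Its denominator becomes monic after dividing by the leading coefficient 10.

Answer: s^3 + 6*s^2/5 - 3*s/5 - 4/5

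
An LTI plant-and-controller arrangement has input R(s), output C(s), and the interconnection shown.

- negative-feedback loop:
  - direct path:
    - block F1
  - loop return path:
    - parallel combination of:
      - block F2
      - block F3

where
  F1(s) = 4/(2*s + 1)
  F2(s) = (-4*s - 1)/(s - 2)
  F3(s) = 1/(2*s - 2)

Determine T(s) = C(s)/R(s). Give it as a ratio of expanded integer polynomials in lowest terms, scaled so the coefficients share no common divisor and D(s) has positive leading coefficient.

Reducing step by step:

Step 1. add F2, F3 (parallel), giving (-8*s^2 + 7*s)/(2*s^2 - 6*s + 4)
Step 2. apply the feedback formula to F1, (F2+F3); the result is T(s) itself (integer coefficients, no common factor, positive leading denominator coefficient)

Answer: (4*s^2 - 12*s + 8)/(2*s^3 - 21*s^2 + 15*s + 2)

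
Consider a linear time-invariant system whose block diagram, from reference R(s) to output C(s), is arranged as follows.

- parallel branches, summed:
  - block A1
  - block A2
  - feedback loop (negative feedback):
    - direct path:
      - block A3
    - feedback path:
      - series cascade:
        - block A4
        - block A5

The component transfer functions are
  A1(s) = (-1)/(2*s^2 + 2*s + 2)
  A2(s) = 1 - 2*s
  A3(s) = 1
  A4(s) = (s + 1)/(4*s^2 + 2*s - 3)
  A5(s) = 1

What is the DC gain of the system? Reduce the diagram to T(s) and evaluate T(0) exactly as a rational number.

First reduce the diagram to T(s).

Step 1. reduce the series chain A4, A5 gives (s + 1)/(4*s^2 + 2*s - 3)
Step 2. collapse the loop (A3 forward, (A4*A5) return) gives (4*s^2 + 2*s - 3)/(4*s^2 + 3*s - 2)
Step 3. combine A1, A2, [A3/(1+A3*(A4*A5))] in parallel gives (-16*s^5 - 12*s^4 + 6*s^3 + 8*s^2 + 5*s - 8)/(8*s^4 + 14*s^3 + 10*s^2 + 2*s - 4)
The step-3 result is T(s). Setting s = 0: T(0) = -8/(-4) = 2.

Answer: 2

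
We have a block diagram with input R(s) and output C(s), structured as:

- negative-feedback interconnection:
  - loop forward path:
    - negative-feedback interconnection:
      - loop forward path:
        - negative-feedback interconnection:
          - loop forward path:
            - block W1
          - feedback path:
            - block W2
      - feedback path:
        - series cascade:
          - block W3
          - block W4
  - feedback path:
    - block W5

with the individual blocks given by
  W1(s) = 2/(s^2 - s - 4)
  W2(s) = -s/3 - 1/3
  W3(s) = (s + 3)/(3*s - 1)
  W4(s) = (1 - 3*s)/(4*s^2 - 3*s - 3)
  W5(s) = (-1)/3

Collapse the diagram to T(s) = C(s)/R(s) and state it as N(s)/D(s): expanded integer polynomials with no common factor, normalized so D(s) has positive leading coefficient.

Step 1 - close the feedback loop around W1, W2; result 6/(3*s^2 - 5*s - 14)
Step 2 - cascade W3, W4; result (-s - 3)/(4*s^2 - 3*s - 3)
Step 3 - apply the feedback formula to [W1/(1+W1*W2)], (W3*W4); result (24*s^2 - 18*s - 18)/(12*s^4 - 29*s^3 - 50*s^2 + 51*s + 24)
Step 4 - apply the feedback formula to [[W1/(1+W1*W2)]/(1+[W1/(1+W1*W2)]*(W3*W4))], W5; the result is T(s) itself (integer coefficients, no common factor, positive leading denominator coefficient)

Answer: (24*s^2 - 18*s - 18)/(12*s^4 - 29*s^3 - 58*s^2 + 57*s + 30)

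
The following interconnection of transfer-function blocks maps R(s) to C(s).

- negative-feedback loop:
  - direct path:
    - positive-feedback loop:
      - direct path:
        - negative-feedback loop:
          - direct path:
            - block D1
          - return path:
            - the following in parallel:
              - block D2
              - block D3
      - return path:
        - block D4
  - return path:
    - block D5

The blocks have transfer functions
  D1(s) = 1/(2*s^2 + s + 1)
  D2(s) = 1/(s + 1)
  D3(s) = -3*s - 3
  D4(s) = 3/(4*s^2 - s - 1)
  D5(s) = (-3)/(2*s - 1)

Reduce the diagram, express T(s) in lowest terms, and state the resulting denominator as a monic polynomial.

Reducing step by step:

1. reduce the parallel group D2, D3 = (-3*s^2 - 6*s - 2)/(s + 1)
2. apply the feedback formula to D1, (D2+D3) = (s + 1)/(2*s^3 - 4*s - 1)
3. reduce the feedback loop with forward [D1/(1+D1*(D2+D3))] and return D4 = (4*s^3 + 3*s^2 - 2*s - 1)/(8*s^5 - 2*s^4 - 18*s^3 + 2*s - 2)
4. close the feedback loop around [[D1/(1+D1*(D2+D3))]/(1-[D1/(1+D1*(D2+D3))]*D4)], D5 = (8*s^4 + 2*s^3 - 7*s^2 + 1)/(16*s^6 - 12*s^5 - 34*s^4 + 6*s^3 - 5*s^2 + 5)
The result of step 4 is T(s) in lowest terms. Its denominator has leading coefficient 16; dividing the denominator through by 16 makes it monic.

Answer: s^6 - 3*s^5/4 - 17*s^4/8 + 3*s^3/8 - 5*s^2/16 + 5/16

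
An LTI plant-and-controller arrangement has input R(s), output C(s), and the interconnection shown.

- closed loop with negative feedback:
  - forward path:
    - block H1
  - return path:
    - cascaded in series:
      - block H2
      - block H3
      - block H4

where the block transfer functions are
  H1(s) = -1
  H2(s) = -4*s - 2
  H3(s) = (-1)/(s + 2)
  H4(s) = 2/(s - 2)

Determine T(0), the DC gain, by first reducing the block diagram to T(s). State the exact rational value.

The answer is -1/2.

Reasoning:
Step 1: combine H2, H3, H4 in series gives (8*s + 4)/(s^2 - 4)
Step 2: collapse the loop (H1 forward, (H2*H3*H4) return) gives (4 - s^2)/(s^2 - 8*s - 8)
Evaluating the step-2 result (the overall T(s)) at s = 0 gives T(0) = 4/(-8) = -1/2.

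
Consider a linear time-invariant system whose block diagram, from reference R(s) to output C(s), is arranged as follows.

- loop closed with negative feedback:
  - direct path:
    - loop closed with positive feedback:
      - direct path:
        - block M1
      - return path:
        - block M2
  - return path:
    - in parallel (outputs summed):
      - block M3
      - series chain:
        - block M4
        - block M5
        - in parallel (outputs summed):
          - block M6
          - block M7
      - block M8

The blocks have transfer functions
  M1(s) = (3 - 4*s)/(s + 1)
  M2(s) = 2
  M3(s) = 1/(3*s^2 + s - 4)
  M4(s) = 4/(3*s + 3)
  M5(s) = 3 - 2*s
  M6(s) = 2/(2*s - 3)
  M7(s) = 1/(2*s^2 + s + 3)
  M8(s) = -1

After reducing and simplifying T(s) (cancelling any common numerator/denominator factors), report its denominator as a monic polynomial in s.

First reduce the diagram to T(s).

Step 1. collapse the loop (M1 forward, M2 return) -> (3 - 4*s)/(9*s - 5)
Step 2. sum the parallel branches M6, M7 -> (4*s^2 + 4*s + 3)/(4*s^3 - 4*s^2 + 3*s - 9)
Step 3. multiply M4, M5, (M6+M7) (series) -> (-16*s^2 - 16*s - 12)/(6*s^3 + 9*s^2 + 12*s + 9)
Step 4. reduce the parallel group M3, (M4*M5*(M6+M7)), M8 -> (-18*s^5 - 81*s^4 - 79*s^3 + 18*s^2 + 103*s + 93)/(18*s^5 + 33*s^4 + 21*s^3 + 3*s^2 - 39*s - 36)
Step 5. feedback reduction of [M1/(1-M1*M2)], (M3+(M4*M5*(M6+M7))+M8) -> (-72*s^6 - 78*s^5 + 15*s^4 + 51*s^3 + 165*s^2 + 27*s - 108)/(234*s^6 + 477*s^5 + 97*s^4 - 387*s^3 - 724*s^2 - 192*s + 459)
No further cancellation is possible in the step-5 result, so that is T(s). Its denominator becomes monic after dividing by the leading coefficient 234.

Answer: s^6 + 53*s^5/26 + 97*s^4/234 - 43*s^3/26 - 362*s^2/117 - 32*s/39 + 51/26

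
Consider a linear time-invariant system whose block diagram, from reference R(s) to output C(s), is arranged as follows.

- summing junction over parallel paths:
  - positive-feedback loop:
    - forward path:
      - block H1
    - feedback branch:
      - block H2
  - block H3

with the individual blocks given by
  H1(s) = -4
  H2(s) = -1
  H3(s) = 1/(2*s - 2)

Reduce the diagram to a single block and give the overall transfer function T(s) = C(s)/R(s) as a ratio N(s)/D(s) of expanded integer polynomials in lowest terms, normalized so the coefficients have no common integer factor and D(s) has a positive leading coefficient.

The answer is (8*s - 5)/(6*s - 6).

Reasoning:
Step 1. apply the feedback formula to H1, H2 = 4/3
Step 2. combine [H1/(1-H1*H2)], H3 in parallel - this is the overall T(s), already in the required normalized form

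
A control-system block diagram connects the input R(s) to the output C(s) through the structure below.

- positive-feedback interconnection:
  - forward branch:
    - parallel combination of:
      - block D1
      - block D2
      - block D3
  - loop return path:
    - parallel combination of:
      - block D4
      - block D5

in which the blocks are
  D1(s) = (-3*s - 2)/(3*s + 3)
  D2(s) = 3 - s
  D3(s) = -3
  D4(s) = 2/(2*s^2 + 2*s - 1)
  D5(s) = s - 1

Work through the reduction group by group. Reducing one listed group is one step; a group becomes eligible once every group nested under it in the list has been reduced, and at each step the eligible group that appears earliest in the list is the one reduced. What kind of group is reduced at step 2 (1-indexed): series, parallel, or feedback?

Step 1 - combine D1, D2, D3 in parallel
Step 2 - reduce the parallel group D4, D5
Step 3 - apply the feedback formula to (D1+D2+D3), (D4+D5)
The group at step 2 is a parallel group.

Therefore the answer is parallel.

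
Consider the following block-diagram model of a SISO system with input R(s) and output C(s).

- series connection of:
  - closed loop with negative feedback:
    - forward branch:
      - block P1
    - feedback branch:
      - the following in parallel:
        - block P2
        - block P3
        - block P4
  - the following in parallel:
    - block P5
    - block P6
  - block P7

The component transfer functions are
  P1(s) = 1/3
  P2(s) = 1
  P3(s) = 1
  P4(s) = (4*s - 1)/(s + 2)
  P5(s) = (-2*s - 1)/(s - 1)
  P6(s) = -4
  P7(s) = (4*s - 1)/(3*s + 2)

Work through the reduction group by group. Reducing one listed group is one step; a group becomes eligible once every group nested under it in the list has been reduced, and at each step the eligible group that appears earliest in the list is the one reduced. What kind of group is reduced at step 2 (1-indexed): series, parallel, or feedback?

1. combine P2, P3, P4 in parallel
2. reduce the feedback loop with forward P1 and return (P2+P3+P4)
3. parallel reduction of P5, P6
4. cascade [P1/(1+P1*(P2+P3+P4))], (P5+P6), P7
Step 2: feedback.

Hence the answer: feedback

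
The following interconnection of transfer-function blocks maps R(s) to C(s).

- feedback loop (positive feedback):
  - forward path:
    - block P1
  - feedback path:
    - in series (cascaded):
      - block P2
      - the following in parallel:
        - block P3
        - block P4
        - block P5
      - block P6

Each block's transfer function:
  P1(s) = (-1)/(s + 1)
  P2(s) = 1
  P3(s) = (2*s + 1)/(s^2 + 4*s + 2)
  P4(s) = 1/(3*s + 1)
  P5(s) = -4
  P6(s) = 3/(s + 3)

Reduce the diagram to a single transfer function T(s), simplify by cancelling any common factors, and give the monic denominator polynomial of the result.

Reducing step by step:

[1] reduce the parallel group P3, P4, P5: (-12*s^3 - 45*s^2 - 31*s - 5)/(3*s^3 + 13*s^2 + 10*s + 2)
[2] multiply P2, (P3+P4+P5), P6 (series): (-36*s^3 - 135*s^2 - 93*s - 15)/(3*s^4 + 22*s^3 + 49*s^2 + 32*s + 6)
[3] feedback reduction of P1, (P2*(P3+P4+P5)*P6): (-3*s^4 - 22*s^3 - 49*s^2 - 32*s - 6)/(3*s^5 + 25*s^4 + 35*s^3 - 54*s^2 - 55*s - 9)
The result of step 3 is T(s) in lowest terms. Its denominator has leading coefficient 3; dividing the denominator through by 3 makes it monic.

Answer: s^5 + 25*s^4/3 + 35*s^3/3 - 18*s^2 - 55*s/3 - 3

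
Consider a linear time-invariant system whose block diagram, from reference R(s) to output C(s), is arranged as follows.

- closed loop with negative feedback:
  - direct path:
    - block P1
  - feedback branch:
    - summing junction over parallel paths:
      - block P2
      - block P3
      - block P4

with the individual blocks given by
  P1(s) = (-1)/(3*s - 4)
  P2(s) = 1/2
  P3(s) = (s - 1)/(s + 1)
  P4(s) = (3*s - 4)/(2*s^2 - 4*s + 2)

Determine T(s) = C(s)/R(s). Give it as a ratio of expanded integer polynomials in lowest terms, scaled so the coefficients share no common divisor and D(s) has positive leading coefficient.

The answer is (-2*s^3 + 2*s^2 + 2*s - 2)/(6*s^4 - 17*s^3 + 6*s^2 + 10*s - 3).

Reasoning:
Step 1 - sum the parallel branches P2, P3, P4; result (3*s^3 - 4*s^2 + 4*s - 5)/(2*s^3 - 2*s^2 - 2*s + 2)
Step 2 - feedback reduction of P1, (P2+P3+P4): this yields T(s), and no further normalization is needed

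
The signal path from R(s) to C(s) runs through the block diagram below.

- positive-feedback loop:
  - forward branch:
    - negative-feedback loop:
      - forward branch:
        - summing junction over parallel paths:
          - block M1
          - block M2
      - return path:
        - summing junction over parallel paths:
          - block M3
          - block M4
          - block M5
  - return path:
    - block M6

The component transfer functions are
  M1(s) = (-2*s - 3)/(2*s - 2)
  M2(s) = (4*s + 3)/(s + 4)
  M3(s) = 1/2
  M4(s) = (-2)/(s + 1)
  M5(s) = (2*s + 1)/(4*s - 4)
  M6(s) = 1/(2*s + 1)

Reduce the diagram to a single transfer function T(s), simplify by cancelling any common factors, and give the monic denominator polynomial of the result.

(1) sum the parallel branches M1, M2, giving (6*s^2 - 13*s - 18)/(2*s^2 + 6*s - 8)
(2) combine M3, M4, M5 in parallel, giving (4*s^2 - 5*s + 7)/(4*s^2 - 4)
(3) reduce the feedback loop with forward (M1+M2) and return (M3+M4+M5), giving (24*s^4 - 52*s^3 - 96*s^2 + 52*s + 72)/(32*s^4 - 58*s^3 - 5*s^2 - 25*s - 94)
(4) reduce the feedback loop with forward [(M1+M2)/(1+(M1+M2)*(M3+M4+M5))] and return M6, giving (48*s^5 - 80*s^4 - 244*s^3 + 8*s^2 + 196*s + 72)/(64*s^5 - 108*s^4 - 16*s^3 + 41*s^2 - 265*s - 166)
That last expression is T(s), already simplified. Scaling its denominator by 1/64 (the reciprocal of the leading coefficient) yields the monic denominator.

Final answer: s^5 - 27*s^4/16 - s^3/4 + 41*s^2/64 - 265*s/64 - 83/32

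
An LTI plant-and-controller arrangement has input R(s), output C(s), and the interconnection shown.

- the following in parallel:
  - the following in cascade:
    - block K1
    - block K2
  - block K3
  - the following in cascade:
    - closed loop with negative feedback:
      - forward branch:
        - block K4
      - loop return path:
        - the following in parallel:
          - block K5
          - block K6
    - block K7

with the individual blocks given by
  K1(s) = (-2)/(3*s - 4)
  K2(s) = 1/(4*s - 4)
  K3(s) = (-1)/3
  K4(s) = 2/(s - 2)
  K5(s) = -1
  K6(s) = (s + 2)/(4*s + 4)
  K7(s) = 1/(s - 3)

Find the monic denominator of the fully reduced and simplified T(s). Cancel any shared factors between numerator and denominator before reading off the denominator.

[1] multiply K1, K2 (series) gives (-1)/(6*s^2 - 14*s + 8)
[2] combine K5, K6 in parallel gives (-3*s - 2)/(4*s + 4)
[3] collapse the loop (K4 forward, (K5+K6) return) gives (4*s + 4)/(2*s^2 - 5*s - 6)
[4] combine [K4/(1+K4*(K5+K6))], K7 in series gives (4*s + 4)/(2*s^3 - 11*s^2 + 9*s + 18)
[5] add (K1*K2), K3, ([K4/(1+K4*(K5+K6))]*K7) (parallel) gives (-12*s^5 + 94*s^4 - 158*s^3 + 43*s^2 + 81*s - 102)/(36*s^5 - 282*s^4 + 672*s^3 - 318*s^2 - 540*s + 432)
T(s) is the step-5 result (common factors already cancelled). Leading coefficient of the denominator: 36. Divide through by 36 for the monic polynomial.

Final answer: s^5 - 47*s^4/6 + 56*s^3/3 - 53*s^2/6 - 15*s + 12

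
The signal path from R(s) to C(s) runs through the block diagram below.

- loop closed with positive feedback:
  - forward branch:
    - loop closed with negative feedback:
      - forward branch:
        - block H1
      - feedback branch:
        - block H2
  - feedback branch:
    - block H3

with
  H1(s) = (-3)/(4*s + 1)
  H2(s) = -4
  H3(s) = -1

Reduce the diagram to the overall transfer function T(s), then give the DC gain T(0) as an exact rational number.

Step 1. reduce the feedback loop with forward H1 and return H2 -> (-3)/(4*s + 13)
Step 2. apply the feedback formula to [H1/(1+H1*H2)], H3 -> (-3)/(4*s + 10)
The step-2 result is T(s). Setting s = 0: T(0) = -3/10.

Hence the answer: -3/10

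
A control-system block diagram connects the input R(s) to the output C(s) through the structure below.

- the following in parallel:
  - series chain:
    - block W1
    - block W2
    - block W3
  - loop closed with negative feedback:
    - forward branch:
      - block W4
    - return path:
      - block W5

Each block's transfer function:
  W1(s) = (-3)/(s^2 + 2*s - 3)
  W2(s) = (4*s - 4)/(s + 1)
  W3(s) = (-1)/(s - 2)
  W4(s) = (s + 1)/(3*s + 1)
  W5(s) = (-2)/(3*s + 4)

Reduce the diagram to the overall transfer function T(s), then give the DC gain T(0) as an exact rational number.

The answer is 0.

Reasoning:
[1] combine W1, W2, W3 in series; result 12/(s^3 + 2*s^2 - 5*s - 6)
[2] collapse the loop (W4 forward, W5 return); result (3*s^2 + 7*s + 4)/(9*s^2 + 13*s + 2)
[3] add (W1*W2*W3), [W4/(1+W4*W5)] (parallel); result (3*s^5 + 13*s^4 + 3*s^3 + 63*s^2 + 94*s)/(9*s^5 + 31*s^4 - 17*s^3 - 115*s^2 - 88*s - 12)
That last expression is T(s); at s = 0 only the constant terms survive, so T(0) = 0/(-12) = 0.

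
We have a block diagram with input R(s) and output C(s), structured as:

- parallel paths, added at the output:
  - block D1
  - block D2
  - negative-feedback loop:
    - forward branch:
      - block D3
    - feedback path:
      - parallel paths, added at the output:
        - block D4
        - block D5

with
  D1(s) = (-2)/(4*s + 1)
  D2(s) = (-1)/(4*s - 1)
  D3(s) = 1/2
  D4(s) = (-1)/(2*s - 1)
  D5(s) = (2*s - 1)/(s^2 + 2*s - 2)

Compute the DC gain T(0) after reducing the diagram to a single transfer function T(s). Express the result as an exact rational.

The answer is -5/7.

Reasoning:
Step 1: sum the parallel branches D4, D5 -> (3*s^2 - 6*s + 3)/(2*s^3 + 3*s^2 - 6*s + 2)
Step 2: apply the feedback formula to D3, (D4+D5) -> (2*s^3 + 3*s^2 - 6*s + 2)/(4*s^3 + 9*s^2 - 18*s + 7)
Step 3: parallel reduction of D1, D2, [D3/(1+D3*(D4+D5))] -> (32*s^5 - 202*s^3 + 254*s^2 - 96*s + 5)/(64*s^5 + 144*s^4 - 292*s^3 + 103*s^2 + 18*s - 7)
DC gain: substitute s = 0 into T(s) from step 3: T(0) = 5/(-7) = -5/7.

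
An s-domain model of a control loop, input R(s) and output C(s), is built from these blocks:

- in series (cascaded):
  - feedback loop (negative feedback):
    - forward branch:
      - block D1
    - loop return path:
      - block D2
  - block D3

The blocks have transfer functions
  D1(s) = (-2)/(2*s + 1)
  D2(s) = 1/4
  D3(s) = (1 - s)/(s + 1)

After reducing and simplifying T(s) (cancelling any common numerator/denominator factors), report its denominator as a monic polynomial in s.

The answer is s^2 + 5*s/4 + 1/4.

Reasoning:
[1] apply the feedback formula to D1, D2 gives (-4)/(4*s + 1)
[2] reduce the series chain [D1/(1+D1*D2)], D3 gives (4*s - 4)/(4*s^2 + 5*s + 1)
Step 2 gives the fully reduced T(s), with no common factor left to cancel. The denominator's leading coefficient is 4, so divide each of its coefficients by 4 to get the monic form.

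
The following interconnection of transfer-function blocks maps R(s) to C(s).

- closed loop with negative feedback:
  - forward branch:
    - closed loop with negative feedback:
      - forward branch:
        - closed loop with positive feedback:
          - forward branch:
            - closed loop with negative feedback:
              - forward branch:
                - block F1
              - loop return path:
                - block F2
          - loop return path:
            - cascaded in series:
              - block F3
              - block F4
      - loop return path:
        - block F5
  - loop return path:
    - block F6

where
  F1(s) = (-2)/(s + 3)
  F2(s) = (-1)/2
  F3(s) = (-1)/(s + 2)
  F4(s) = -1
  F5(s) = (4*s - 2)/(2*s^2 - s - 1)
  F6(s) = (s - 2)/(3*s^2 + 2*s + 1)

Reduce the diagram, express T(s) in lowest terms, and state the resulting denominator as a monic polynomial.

Reducing step by step:

Step 1: reduce the feedback loop with forward F1 and return F2: (-2)/(s + 4)
Step 2: series reduction of F3, F4: 1/(s + 2)
Step 3: feedback reduction of [F1/(1+F1*F2)], (F3*F4): (-2*s - 4)/(s^2 + 6*s + 10)
Step 4: close the feedback loop around [[F1/(1+F1*F2)]/(1-[F1/(1+F1*F2)]*(F3*F4))], F5: (-4*s^3 - 6*s^2 + 6*s + 4)/(2*s^4 + 11*s^3 + 5*s^2 - 28*s - 2)
Step 5: close the feedback loop around [[[F1/(1+F1*F2)]/(1-[F1/(1+F1*F2)]*(F3*F4))]/(1+[[F1/(1+F1*F2)]/(1-[F1/(1+F1*F2)]*(F3*F4))]*F5)], F6: (-12*s^5 - 26*s^4 + 2*s^3 + 18*s^2 + 14*s + 4)/(6*s^6 + 37*s^5 + 35*s^4 - 61*s^3 - 39*s^2 - 40*s - 10)
Step 5 gives the fully reduced T(s), with no common factor left to cancel. The denominator's leading coefficient is 6, so divide each of its coefficients by 6 to get the monic form.

Answer: s^6 + 37*s^5/6 + 35*s^4/6 - 61*s^3/6 - 13*s^2/2 - 20*s/3 - 5/3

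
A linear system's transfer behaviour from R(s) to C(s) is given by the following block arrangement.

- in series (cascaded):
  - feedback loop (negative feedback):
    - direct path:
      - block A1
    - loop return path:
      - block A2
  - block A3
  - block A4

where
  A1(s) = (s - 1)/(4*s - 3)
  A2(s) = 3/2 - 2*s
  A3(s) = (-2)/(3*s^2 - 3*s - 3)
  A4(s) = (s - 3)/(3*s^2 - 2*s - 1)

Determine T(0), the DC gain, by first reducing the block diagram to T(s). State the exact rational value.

[1] reduce the feedback loop with forward A1 and return A2 -> (2 - 2*s)/(4*s^2 - 15*s + 9)
[2] multiply [A1/(1+A1*A2)], A3, A4 (series) -> 4/(36*s^4 - 51*s^3 - 30*s^2 + 24*s + 9)
DC gain: substitute s = 0 into T(s) from step 2: T(0) = 4/9.

Answer: 4/9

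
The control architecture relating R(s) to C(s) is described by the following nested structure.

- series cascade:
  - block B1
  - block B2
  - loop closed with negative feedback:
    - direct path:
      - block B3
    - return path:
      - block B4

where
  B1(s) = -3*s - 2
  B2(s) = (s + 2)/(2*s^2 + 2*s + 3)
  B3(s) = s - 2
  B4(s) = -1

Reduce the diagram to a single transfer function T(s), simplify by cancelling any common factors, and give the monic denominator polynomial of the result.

First reduce the diagram to T(s).

Step 1: reduce the feedback loop with forward B3 and return B4 gives (2 - s)/(s - 3)
Step 2: reduce the series chain B1, B2, [B3/(1+B3*B4)] gives (3*s^3 + 2*s^2 - 12*s - 8)/(2*s^3 - 4*s^2 - 3*s - 9)
That last expression is T(s), already simplified. Scaling its denominator by 1/2 (the reciprocal of the leading coefficient) yields the monic denominator.

Answer: s^3 - 2*s^2 - 3*s/2 - 9/2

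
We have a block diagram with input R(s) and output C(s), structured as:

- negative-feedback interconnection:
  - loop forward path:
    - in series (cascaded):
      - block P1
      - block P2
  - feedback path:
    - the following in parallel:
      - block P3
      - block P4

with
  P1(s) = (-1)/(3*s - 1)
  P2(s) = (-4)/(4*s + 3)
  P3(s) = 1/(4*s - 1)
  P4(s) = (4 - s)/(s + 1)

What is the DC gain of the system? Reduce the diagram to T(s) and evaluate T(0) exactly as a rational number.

Step 1: combine P1, P2 in series: 4/(12*s^2 + 5*s - 3)
Step 2: add P3, P4 (parallel): (-4*s^2 + 18*s - 3)/(4*s^2 + 3*s - 1)
Step 3: apply the feedback formula to (P1*P2), (P3+P4): (16*s^2 + 12*s - 4)/(48*s^4 + 56*s^3 - 25*s^2 + 58*s - 9)
The step-3 result is T(s). Setting s = 0: T(0) = -4/(-9) = 4/9.

Final answer: 4/9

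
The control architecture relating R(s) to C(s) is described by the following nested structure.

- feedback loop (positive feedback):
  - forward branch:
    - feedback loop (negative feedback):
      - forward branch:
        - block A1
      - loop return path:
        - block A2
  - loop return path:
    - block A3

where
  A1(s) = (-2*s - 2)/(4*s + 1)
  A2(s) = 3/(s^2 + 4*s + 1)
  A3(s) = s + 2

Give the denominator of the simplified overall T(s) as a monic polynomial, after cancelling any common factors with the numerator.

Answer: s^4 + 9*s^3 + 47*s^2/2 + 12*s - 1/2

Working:
[1] feedback reduction of A1, A2 = (-2*s^3 - 10*s^2 - 10*s - 2)/(4*s^3 + 17*s^2 + 2*s - 5)
[2] feedback reduction of [A1/(1+A1*A2)], A3 = (-2*s^3 - 10*s^2 - 10*s - 2)/(2*s^4 + 18*s^3 + 47*s^2 + 24*s - 1)
The result of step 2 is T(s) in lowest terms. Its denominator has leading coefficient 2; dividing the denominator through by 2 makes it monic.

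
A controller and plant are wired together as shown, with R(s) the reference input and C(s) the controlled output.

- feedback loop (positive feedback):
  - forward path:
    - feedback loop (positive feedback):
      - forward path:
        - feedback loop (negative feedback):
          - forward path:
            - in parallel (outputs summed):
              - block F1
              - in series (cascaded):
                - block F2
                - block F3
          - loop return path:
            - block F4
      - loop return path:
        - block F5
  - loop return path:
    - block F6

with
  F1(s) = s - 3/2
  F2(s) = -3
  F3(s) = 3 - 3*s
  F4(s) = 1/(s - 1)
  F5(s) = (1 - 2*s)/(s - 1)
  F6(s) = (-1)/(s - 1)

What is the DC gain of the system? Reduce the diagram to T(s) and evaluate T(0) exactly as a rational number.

Step 1. multiply F2, F3 (series) gives 9*s - 9
Step 2. add F1, (F2*F3) (parallel) gives 10*s - 21/2
Step 3. reduce the feedback loop with forward (F1+(F2*F3)) and return F4 gives (20*s^2 - 41*s + 21)/(22*s - 23)
Step 4. close the feedback loop around [(F1+(F2*F3))/(1+(F1+(F2*F3))*F4)], F5 gives (20*s^2 - 41*s + 21)/(40*s^2 - 40*s - 2)
Step 5. reduce the feedback loop with forward [[(F1+(F2*F3))/(1+(F1+(F2*F3))*F4)]/(1-[(F1+(F2*F3))/(1+(F1+(F2*F3))*F4)]*F5)] and return F6 gives (20*s^2 - 41*s + 21)/(40*s^2 - 20*s - 23)
Step 5 gives the overall T(s). Then T(0) = 21/(-23) = -21/23.

Final answer: -21/23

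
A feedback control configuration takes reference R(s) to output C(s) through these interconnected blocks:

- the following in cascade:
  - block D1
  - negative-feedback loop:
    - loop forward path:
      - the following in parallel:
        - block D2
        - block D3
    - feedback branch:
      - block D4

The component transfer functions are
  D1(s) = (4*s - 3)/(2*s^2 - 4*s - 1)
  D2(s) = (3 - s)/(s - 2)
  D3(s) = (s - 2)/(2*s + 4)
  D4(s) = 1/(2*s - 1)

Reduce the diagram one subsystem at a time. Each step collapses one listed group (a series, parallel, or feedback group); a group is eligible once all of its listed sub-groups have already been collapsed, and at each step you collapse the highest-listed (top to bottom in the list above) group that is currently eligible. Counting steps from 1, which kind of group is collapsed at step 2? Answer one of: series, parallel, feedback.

1. combine D2, D3 in parallel
2. close the feedback loop around (D2+D3), D4
3. multiply D1, [(D2+D3)/(1+(D2+D3)*D4)] (series)
So the answer for step 2 is feedback.

Therefore the answer is feedback.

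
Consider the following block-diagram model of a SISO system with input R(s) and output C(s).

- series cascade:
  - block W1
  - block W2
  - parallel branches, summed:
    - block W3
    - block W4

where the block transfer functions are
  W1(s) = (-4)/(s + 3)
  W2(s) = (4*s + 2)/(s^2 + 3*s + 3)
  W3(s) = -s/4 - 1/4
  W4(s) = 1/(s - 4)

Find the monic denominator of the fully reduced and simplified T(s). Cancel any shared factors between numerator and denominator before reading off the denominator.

Step 1: add W3, W4 (parallel) -> (-s^2 + 3*s + 8)/(4*s - 16)
Step 2: cascade W1, W2, (W3+W4) -> (4*s^3 - 10*s^2 - 38*s - 16)/(s^4 + 2*s^3 - 12*s^2 - 39*s - 36)
Step 2 gives the fully reduced T(s), with no common factor left to cancel. The denominator is already monic (leading coefficient 1).

Final answer: s^4 + 2*s^3 - 12*s^2 - 39*s - 36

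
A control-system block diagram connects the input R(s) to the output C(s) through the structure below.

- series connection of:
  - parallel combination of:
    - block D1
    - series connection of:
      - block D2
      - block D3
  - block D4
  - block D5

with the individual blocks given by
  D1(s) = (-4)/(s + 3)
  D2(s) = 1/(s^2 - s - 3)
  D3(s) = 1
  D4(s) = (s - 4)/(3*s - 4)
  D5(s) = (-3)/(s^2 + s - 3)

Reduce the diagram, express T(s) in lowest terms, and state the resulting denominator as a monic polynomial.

The answer is s^6 + 5*s^5/3 - 11*s^4 - 35*s^3/3 + 37*s^2 + 15*s - 36.

Reasoning:
(1) reduce the series chain D2, D3; result 1/(s^2 - s - 3)
(2) add D1, (D2*D3) (parallel); result (-4*s^2 + 5*s + 15)/(s^3 + 2*s^2 - 6*s - 9)
(3) combine (D1+(D2*D3)), D4, D5 in series; result (12*s^3 - 63*s^2 + 15*s + 180)/(3*s^6 + 5*s^5 - 33*s^4 - 35*s^3 + 111*s^2 + 45*s - 108)
That last expression is T(s), already simplified. Scaling its denominator by 1/3 (the reciprocal of the leading coefficient) yields the monic denominator.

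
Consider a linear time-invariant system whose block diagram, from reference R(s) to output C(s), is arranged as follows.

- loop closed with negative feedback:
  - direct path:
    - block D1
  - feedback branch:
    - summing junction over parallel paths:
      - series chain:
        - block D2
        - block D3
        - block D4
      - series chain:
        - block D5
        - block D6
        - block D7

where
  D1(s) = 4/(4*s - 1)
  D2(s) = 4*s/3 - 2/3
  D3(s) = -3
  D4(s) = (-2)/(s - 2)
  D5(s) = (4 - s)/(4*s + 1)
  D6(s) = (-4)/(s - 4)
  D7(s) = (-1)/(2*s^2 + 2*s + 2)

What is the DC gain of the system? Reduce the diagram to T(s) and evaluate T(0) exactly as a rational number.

Reducing step by step:

1. series reduction of D2, D3, D4 = (8*s - 4)/(s - 2)
2. series reduction of D5, D6, D7 = (-2)/(4*s^3 + 5*s^2 + 5*s + 1)
3. sum the parallel branches (D2*D3*D4), (D5*D6*D7) = (32*s^4 + 24*s^3 + 20*s^2 - 14*s)/(4*s^4 - 3*s^3 - 5*s^2 - 9*s - 2)
4. close the feedback loop around D1, ((D2*D3*D4)+(D5*D6*D7)) = (16*s^4 - 12*s^3 - 20*s^2 - 36*s - 8)/(16*s^5 + 112*s^4 + 79*s^3 + 49*s^2 - 55*s + 2)
The step-4 result is T(s). Setting s = 0: T(0) = -8/2 = -4.

Answer: -4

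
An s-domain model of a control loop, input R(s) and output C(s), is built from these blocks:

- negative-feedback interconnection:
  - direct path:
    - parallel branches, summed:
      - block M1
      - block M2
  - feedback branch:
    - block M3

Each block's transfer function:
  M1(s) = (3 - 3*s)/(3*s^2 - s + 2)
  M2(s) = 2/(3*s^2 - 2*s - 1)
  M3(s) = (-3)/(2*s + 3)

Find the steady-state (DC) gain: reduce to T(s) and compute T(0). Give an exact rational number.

(1) reduce the parallel group M1, M2 -> (-9*s^3 + 21*s^2 - 5*s + 1)/(9*s^4 - 9*s^3 + 5*s^2 - 3*s - 2)
(2) collapse the loop ((M1+M2) forward, M3 return) -> (-18*s^4 + 15*s^3 + 53*s^2 - 13*s + 3)/(18*s^5 + 9*s^4 + 10*s^3 - 54*s^2 + 2*s - 9)
DC gain: substitute s = 0 into T(s) from step 2: T(0) = 3/(-9) = -1/3.

Therefore the answer is -1/3.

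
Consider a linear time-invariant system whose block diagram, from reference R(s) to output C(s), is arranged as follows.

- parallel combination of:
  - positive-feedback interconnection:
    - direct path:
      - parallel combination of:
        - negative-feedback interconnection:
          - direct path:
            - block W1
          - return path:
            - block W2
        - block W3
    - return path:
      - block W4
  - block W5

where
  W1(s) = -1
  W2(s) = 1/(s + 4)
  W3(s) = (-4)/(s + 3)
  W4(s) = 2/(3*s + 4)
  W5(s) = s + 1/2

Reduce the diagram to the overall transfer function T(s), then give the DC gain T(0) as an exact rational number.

Reducing step by step:

Step 1 - feedback reduction of W1, W2 = (-s - 4)/(s + 3)
Step 2 - parallel reduction of [W1/(1+W1*W2)], W3 = (-s - 8)/(s + 3)
Step 3 - close the feedback loop around ([W1/(1+W1*W2)]+W3), W4 = (-3*s^2 - 28*s - 32)/(3*s^2 + 15*s + 28)
Step 4 - add [([W1/(1+W1*W2)]+W3)/(1-([W1/(1+W1*W2)]+W3)*W4)], W5 (parallel) = (6*s^3 + 27*s^2 + 15*s - 36)/(6*s^2 + 30*s + 56)
DC gain: substitute s = 0 into T(s) from step 4: T(0) = -36/56 = -9/14.

Answer: -9/14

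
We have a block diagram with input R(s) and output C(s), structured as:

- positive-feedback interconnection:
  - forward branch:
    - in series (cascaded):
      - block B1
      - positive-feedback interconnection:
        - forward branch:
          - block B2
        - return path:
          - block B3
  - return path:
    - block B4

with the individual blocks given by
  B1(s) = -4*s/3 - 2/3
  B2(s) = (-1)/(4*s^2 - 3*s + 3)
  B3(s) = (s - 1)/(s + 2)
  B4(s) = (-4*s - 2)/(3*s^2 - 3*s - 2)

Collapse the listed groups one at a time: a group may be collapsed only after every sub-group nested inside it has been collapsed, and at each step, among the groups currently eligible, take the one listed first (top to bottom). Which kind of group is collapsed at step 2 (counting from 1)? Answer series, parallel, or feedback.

1. apply the feedback formula to B2, B3
2. multiply B1, [B2/(1-B2*B3)] (series)
3. feedback reduction of (B1*[B2/(1-B2*B3)]), B4
So the answer for step 2 is series.

Hence the answer: series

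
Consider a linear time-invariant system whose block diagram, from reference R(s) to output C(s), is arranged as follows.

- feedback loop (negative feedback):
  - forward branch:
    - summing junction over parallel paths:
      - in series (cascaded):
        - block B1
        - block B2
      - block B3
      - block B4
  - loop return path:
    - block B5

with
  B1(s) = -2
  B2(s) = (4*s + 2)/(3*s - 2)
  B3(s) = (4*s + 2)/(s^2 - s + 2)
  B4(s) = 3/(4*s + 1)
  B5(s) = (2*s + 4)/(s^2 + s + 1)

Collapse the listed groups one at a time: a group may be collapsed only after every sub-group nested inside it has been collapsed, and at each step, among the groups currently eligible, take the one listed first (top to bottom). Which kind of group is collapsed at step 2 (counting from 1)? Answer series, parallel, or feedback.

1. combine B1, B2 in series
2. combine (B1*B2), B3, B4 in parallel
3. reduce the feedback loop with forward ((B1*B2)+B3+B4) and return B5
The group at step 2 is a parallel group.

Hence the answer: parallel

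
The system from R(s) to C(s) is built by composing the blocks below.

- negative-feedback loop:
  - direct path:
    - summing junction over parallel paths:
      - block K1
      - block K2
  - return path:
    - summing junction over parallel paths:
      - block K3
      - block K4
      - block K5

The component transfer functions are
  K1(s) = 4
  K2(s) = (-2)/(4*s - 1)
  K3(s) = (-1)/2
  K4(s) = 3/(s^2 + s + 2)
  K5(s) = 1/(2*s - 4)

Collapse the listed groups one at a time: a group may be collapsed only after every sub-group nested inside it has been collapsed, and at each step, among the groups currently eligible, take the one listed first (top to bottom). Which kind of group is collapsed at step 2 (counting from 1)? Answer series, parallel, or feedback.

Step 1. add K1, K2 (parallel)
Step 2. reduce the parallel group K3, K4, K5
Step 3. close the feedback loop around (K1+K2), (K3+K4+K5)
Step 2: parallel.

Hence the answer: parallel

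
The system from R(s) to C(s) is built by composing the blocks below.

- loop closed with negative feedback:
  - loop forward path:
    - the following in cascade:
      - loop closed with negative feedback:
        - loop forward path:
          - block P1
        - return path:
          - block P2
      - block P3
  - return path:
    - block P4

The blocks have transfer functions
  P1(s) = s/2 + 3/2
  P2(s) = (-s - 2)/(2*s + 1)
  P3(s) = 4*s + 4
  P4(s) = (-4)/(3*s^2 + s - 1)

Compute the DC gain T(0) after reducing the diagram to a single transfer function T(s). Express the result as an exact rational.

Step 1 - collapse the loop (P1 forward, P2 return) -> (-2*s^2 - 7*s - 3)/(s^2 + s + 4)
Step 2 - multiply [P1/(1+P1*P2)], P3 (series) -> (-8*s^3 - 36*s^2 - 40*s - 12)/(s^2 + s + 4)
Step 3 - reduce the feedback loop with forward ([P1/(1+P1*P2)]*P3) and return P4 -> (-24*s^5 - 116*s^4 - 148*s^3 - 40*s^2 + 28*s + 12)/(3*s^4 + 36*s^3 + 156*s^2 + 163*s + 44)
Evaluating the step-3 result (the overall T(s)) at s = 0 gives T(0) = 12/44 = 3/11.

Therefore the answer is 3/11.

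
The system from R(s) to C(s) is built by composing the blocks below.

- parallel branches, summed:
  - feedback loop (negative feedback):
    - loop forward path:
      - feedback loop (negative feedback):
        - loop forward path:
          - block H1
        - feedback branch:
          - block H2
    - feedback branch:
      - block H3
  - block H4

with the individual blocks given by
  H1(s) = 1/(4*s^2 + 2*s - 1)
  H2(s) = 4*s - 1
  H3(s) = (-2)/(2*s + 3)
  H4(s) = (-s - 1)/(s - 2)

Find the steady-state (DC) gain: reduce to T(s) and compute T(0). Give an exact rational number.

Step 1 - apply the feedback formula to H1, H2, giving 1/(4*s^2 + 6*s - 2)
Step 2 - close the feedback loop around [H1/(1+H1*H2)], H3, giving (2*s + 3)/(8*s^3 + 24*s^2 + 14*s - 8)
Step 3 - reduce the parallel group [[H1/(1+H1*H2)]/(1+[H1/(1+H1*H2)]*H3)], H4, giving (-8*s^4 - 32*s^3 - 36*s^2 - 7*s + 2)/(8*s^4 + 8*s^3 - 34*s^2 - 36*s + 16)
Evaluating the step-3 result (the overall T(s)) at s = 0 gives T(0) = 2/16 = 1/8.

Answer: 1/8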